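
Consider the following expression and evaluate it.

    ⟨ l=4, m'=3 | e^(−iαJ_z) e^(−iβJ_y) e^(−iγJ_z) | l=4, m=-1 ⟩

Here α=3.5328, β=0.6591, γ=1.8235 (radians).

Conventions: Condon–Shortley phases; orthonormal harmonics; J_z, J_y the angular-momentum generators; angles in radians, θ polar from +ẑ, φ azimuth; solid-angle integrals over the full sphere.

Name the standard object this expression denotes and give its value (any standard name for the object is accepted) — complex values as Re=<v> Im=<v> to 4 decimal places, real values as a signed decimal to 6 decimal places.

Wigner D-matrix element, Re=-0.0861 Im=-0.0654

This is a Wigner D-matrix element — the rotation-matrix element ⟨l m'| R(α,β,γ) |l m⟩ in the angular-momentum basis.
D^4_{3,-1}(3.5328,0.6591,1.8235) = e^{-i·3·3.5328}·d^4_{3,-1}(0.6591)·e^{-i·-1·1.8235}. Compute d first:
c=cos(0.659100/2)=0.946188, s=sin(0.659100/2)=0.323617; N=√[5040·1·6·120]=1904.940944
k∈{0,1} keeps every argument non-negative
  k=0: (−1)^4·1904.9409/(144)·0.9462^4·0.3236^4 = +0.116294
  k=1: (−1)^5·1904.9409/(240)·0.9462^2·0.3236^6 = -0.008162
d^4_{3,-1}(0.6591) = +0.116294 -0.008162 = +0.108131
Phases: e^{-i·(3)·3.5328}=-0.386814+0.922158i, e^{-i·(-1)·1.8235}=-0.250023+0.968240i ⇒ D=-0.086089-0.065429i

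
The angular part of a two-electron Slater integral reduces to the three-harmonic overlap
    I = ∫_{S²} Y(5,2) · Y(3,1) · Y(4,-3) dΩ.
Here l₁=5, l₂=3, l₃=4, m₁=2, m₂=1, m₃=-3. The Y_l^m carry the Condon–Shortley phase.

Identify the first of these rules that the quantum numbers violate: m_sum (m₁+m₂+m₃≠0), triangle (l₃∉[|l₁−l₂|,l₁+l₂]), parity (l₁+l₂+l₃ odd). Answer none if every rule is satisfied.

none

m₁+m₂+m₃ = 2 + 1 − 3 = 0  ✓
triangle: |5−3|=2 ≤ l₃=4 ≤ 5+3=8  ✓
parity: l₁+l₂+l₃ = 12 is even  ✓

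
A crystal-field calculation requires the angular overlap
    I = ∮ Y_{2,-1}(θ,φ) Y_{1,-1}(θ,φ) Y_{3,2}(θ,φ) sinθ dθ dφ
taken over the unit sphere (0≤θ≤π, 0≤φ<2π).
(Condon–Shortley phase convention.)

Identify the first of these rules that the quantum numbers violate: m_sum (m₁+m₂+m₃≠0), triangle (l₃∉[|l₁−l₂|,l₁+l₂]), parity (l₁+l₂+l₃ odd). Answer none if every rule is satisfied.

none

Σmᵢ = 0  ✓
l₃∈[|l₁−l₂|,l₁+l₂]=[1,3], have l₃=3  ✓
Σlᵢ = 6 ⇒ even  ✓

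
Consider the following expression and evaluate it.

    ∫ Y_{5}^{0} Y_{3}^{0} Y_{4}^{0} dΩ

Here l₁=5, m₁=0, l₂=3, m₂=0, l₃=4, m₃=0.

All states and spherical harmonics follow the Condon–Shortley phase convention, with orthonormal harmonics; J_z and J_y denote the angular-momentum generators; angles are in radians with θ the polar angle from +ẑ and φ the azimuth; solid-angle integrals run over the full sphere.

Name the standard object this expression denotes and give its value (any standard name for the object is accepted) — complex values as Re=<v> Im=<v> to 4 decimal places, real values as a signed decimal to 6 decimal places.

Gaunt coefficient, +0.148374

This is a Gaunt coefficient — the integral of a triple product of spherical harmonics over the sphere.
Checks pass: Σm=0; 12 even; l₃=4∈[2,8].
(2·5+1)(2·3+1)(2·4+1) = 693
Δ: 4! 6! 2! / 13! → 1/180180
sum: t=1:−1/576 t=2:+1/144 t=3:−1/576 = 1/288
3j²(5 3 4; 0 0 0) = Δ·Π!·Σ² = 20/1001  (sign +1)
(m-triple is (0,0,0) — same symbol as above.)
combine: 4πI² = 693·20/1001·20/1001 = 3600/13013
take √, sign +1: I = 0.14837393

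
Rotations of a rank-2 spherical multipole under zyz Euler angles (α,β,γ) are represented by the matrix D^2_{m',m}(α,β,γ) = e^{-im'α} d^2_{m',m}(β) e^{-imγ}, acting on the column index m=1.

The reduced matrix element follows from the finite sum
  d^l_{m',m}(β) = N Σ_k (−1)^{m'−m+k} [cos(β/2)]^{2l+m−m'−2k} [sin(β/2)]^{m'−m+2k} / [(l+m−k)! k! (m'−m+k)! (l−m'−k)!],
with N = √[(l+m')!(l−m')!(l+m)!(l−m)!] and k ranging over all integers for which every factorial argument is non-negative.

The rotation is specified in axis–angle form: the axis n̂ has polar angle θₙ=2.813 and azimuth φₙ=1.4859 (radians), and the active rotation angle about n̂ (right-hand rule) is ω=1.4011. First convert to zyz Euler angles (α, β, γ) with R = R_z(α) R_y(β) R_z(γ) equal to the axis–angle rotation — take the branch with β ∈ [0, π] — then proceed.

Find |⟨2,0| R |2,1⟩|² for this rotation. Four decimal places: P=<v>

P=0.2073

Axis–angle → zyz. n̂ = (sinθₙcosφₙ, sinθₙsinφₙ, cosθₙ) = (+0.027364, +0.321549, -0.946497), ω = 1.4011.
R = I cosω + sinω [n̂]ₓ + (1−cosω) n̂n̂ᵀ gives
  R = [+0.169505, +0.940215, +0.295404; -0.925589, +0.254815, -0.279918; -0.338456, -0.225976, +0.913445]
β = atan2(√(R₁₃²+R₂₃²), R₃₃) = 0.419125; α = atan2(R₂₃, R₁₃) mod 2π = 5.524699; γ = atan2(R₃₂, −R₃₁) mod 2π = 5.694492
D^2_{0,1}(5.5247,0.4191,5.6945) = e^{-i·0·5.5247}·d^2_{0,1}(0.4191)·e^{-i·1·5.6945}. Compute d first:
Half-angle: c=0.978122, s=0.208032. N=√(2·2·6·1)=4.898979
k: max(0,(1)−(0))=1 … min(2+(1),2−(0))=2
  k=1: (−1)^0·4.8990/(2)·0.9781^3·0.2080^1 = +0.476853
  k=2: (−1)^1·4.8990/(2)·0.9781^1·0.2080^3 = -0.021570
d^2_{0,1}(0.4191) = +0.476853 -0.021570 = +0.455283
|D^2_{0,1}|² = |d^2_{0,1}(β)|² = (+0.455283)² = 0.207283 (the z-rotation phases have unit modulus)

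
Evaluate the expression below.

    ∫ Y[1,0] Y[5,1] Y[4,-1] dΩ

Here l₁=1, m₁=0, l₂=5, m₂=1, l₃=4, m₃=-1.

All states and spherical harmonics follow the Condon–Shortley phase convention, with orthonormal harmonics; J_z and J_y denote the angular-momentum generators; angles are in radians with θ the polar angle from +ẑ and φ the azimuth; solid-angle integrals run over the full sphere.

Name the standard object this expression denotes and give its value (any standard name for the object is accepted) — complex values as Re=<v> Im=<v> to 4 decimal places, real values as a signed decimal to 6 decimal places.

This is a Gaunt coefficient — the integral of a triple product of spherical harmonics over the sphere.
Rules hold: Σm=0, L=10 even, 4≤4≤6.
N = 3·11·9 = 297
Δ = 2!·0!·8!/11! = 1/495
Racah Σ t=1..1: t=1:−1/576 = -1/576
⇒ 3j(1 5 4; 0 0 0)² = 5/99, sgn -1
Racah Σ t=1..1: t=1:−1/720 = -1/720
⇒ 3j(1 5 4; 0 1 -1)² = 8/165, sgn +1
4πI² = N·(3j₀)²·(3jₘ)² = 8/11
I = -1·√(0.727273/4π) = -0.24057125

Gaunt coefficient, -0.240571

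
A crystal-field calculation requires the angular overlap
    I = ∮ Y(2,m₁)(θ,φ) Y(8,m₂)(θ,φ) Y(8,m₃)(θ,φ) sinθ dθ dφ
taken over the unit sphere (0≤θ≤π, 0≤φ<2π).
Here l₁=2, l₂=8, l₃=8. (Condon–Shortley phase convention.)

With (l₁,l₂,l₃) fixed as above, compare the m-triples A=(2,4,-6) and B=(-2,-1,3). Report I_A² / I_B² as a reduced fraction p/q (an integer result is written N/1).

26/55

l's match ⇒ only the (l;m) 3-j factors differ between A and B.
A: triangle coeff Δ(2,8,8) = 1/348840; Σ_t [0,0]: t=0:+1/3832012800 = 1/3832012800; (3j)²=91/9690 [(2 8 8; 2 4 -6)], sign=+1
B: triangle coeff Δ(2,8,8) = 1/348840; Σ_t [2,2]: t=2:+1/174182400 = 1/174182400; (3j)²=77/3876 [(2 8 8; -2 -1 3)], sign=-1
I_A²/I_B² = (91/9690)/(77/3876) = 26/55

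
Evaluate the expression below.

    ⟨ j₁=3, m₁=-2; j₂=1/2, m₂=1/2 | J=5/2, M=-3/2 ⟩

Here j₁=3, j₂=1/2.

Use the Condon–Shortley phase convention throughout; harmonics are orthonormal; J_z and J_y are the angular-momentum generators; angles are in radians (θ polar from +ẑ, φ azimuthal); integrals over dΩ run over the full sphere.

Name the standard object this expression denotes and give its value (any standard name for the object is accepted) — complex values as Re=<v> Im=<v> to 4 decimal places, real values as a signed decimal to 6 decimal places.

Clebsch–Gordan coefficient, −√(5/7) ≈ -0.845154

This is a Clebsch–Gordan (vector-coupling) coefficient.
√[6·1!5!0!/7! · 1!5!1!0!1!4!] = √(2880/7)
  +(−1)^1/∏(1,0,4,0,1,0)! = -1/24  (running -1/24)
⟨..|..⟩ = √(2880/7)·(-1/24) = -0.845154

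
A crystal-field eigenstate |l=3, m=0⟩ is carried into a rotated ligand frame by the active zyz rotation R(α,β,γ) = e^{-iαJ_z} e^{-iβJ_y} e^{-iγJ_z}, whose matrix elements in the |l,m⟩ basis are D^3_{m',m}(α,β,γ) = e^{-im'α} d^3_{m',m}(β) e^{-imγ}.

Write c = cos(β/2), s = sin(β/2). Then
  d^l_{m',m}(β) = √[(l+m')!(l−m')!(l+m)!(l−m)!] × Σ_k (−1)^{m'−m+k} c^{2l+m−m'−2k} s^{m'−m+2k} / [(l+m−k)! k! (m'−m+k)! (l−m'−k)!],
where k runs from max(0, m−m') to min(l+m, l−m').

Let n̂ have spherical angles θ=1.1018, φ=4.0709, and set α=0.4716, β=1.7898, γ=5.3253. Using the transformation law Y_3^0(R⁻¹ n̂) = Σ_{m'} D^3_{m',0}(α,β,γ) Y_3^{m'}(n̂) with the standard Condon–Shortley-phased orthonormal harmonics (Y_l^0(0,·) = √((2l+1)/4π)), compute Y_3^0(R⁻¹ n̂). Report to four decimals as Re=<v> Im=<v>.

Need the full column D^3_{m',0} for m'=−3..3 at α=0.4716, β=1.7898, γ=5.3253.
cos(β/2)=0.625597, sin(β/2)=0.780147
d^3_{-3,0}: single k=3 term ⇒ +0.519909;  D = +0.080775+0.513596i
d^3_{-2,0}: k∈[2..3] ⇒ +0.510612 -0.794062 = -0.283450;  D = -0.166442-0.229436i
d^3_{-1,0}: k∈[1..3] ⇒ +0.258964 -1.208159 +0.626276 = -0.322918;  D = -0.287669-0.146706i
d^3_{0,0}: k∈[0..3] ⇒ +0.059947 -0.839021 +1.304777 -0.225454 = +0.300249;  D = +0.300249+0.000000i
d^3_{1,0}: k∈[0..2] ⇒ -0.258964 +1.208159 -0.626276 = +0.322918;  D = +0.287669-0.146706i
d^3_{2,0}: k∈[0..1] ⇒ +0.510612 -0.794062 = -0.283450;  D = -0.166442+0.229436i
d^3_{3,0}: single k=0 term ⇒ -0.519909;  D = -0.080775+0.513596i
Y_3^{m'}(θ=1.1018,φ=4.0709) and Σ D·Y over m':
  (+0.0808+0.5136i)·(+0.2778+0.1026i)  (-0.1664-0.2294i)·(-0.1043-0.3524i)  (-0.2877-0.1467i)·(-0.0037+0.0050i)  (+0.3002+0.0000i)·(-0.3337+0.0000i)  (+0.2877-0.1467i)·(+0.0037+0.0050i)  (-0.1664+0.2294i)·(-0.1043+0.3524i)  (-0.0808+0.5136i)·(-0.2778+0.1026i)
Y_3^0(R⁻¹ n̂) = -0.284079+0.000000i

Re=-0.2841 Im=0.0000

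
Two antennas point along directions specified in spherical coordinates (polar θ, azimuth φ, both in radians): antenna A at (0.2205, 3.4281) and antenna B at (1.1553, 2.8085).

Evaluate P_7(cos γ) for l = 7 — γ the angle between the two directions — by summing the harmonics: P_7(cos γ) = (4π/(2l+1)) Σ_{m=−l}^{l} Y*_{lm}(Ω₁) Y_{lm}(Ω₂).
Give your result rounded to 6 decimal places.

0.307381

Addition theorem: P_7(cos γ) = (4π/15) Σ_m Y*_{lm}(Ω₁) Y_{lm}(Ω₂), m = −7…7:
  m=-7: Y*=0.00001 - 0.00001j  Y=0.18503 - 0.19434j  product -0.00000 - 0.00000j
  m=-6: Y*=-0.00003 + 0.00020j  Y=-0.18375 + 0.40304j  product -0.00007 - 0.00005j
  m=-5: Y*=-0.00029 - 0.00207j  Y=0.02486 - 0.26182j  product -0.00055 + 0.00002j
  m=-4: Y*=0.00633 + 0.01400j  Y=-0.04323 - 0.17787j  product 0.00222 - 0.00173j
  m=-3: Y*=-0.05275 - 0.06121j  Y=0.18136 + 0.28201j  product 0.00770 - 0.02598j
  m=-2: Y*=0.24491 + 0.15802j  Y=0.03632 + 0.02855j  product 0.00438 + 0.01273j
  m=-1: Y*=-0.60438 - 0.17806j  Y=-0.31539 - 0.10912j  product 0.17118 + 0.12211j
  m=+0: Y*=0.46505 + 0.00000j  Y=-0.00602 + 0.00000j  product -0.00280 + 0.00000j
  m=+1: Y*=0.60438 - 0.17806j  Y=0.31539 - 0.10912j  product 0.17118 - 0.12211j
  m=+2: Y*=0.24491 - 0.15802j  Y=0.03632 - 0.02855j  product 0.00438 - 0.01273j
  m=+3: Y*=0.05275 - 0.06121j  Y=-0.18136 + 0.28201j  product 0.00770 + 0.02598j
  m=+4: Y*=0.00633 - 0.01400j  Y=-0.04323 + 0.17787j  product 0.00222 + 0.00173j
  m=+5: Y*=0.00029 - 0.00207j  Y=-0.02486 - 0.26182j  product -0.00055 - 0.00002j
  m=+6: Y*=-0.00003 - 0.00020j  Y=-0.18375 - 0.40304j  product -0.00007 + 0.00005j
  m=+7: Y*=-0.00001 - 0.00001j  Y=-0.18503 - 0.19434j  product -0.00000 + 0.00000j
Accumulated sum 0.36691 - 0.00000j; after 4π/(2l+1) scaling, 0.30738 - 0.00000j ⇒ P_7 = 0.307381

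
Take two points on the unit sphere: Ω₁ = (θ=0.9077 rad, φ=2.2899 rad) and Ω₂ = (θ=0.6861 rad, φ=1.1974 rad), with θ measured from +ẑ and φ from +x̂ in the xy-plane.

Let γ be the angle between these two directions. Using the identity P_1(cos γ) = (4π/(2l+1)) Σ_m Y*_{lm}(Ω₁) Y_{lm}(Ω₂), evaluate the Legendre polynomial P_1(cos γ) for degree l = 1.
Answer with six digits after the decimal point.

Term-by-term m-sum for l=1 (normalisation 4π/3 = 4.188790):
  [-1]  conj(Y_{1,-1})(Ω₁) = (-0.179354, 0.204863) ; Y_{1,-1}(Ω₂) = (0.079843, -0.203797) ; Δ = (0.027430, 0.052909)
  [+0]  conj(Y_{1,0})(Ω₁) = (0.300764, -0.000000) ; Y_{1,0}(Ω₂) = (0.378043, 0.000000) ; Δ = (0.113702, 0.000000)
  [+1]  conj(Y_{1,1})(Ω₁) = (0.179354, 0.204863) ; Y_{1,1}(Ω₂) = (-0.079843, -0.203797) ; Δ = (0.027430, -0.052909)
Total Σ_m = (0.168562, 0.000000). Multiply by 4.188790: (0.706072, 0.000000). P_1(cos γ) = 0.706072

0.706072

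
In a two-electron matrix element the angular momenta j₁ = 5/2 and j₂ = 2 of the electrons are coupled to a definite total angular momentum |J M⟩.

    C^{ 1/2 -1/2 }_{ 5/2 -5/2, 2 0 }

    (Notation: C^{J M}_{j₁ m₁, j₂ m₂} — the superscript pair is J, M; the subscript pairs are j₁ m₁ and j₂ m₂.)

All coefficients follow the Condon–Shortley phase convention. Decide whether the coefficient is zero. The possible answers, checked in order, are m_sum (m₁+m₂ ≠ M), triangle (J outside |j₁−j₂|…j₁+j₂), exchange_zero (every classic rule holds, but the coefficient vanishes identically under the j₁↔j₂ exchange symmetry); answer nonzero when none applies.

m_sum

m-sum: m₁+m₂ = -5/2+0 = -5/2, M = -1/2  ✗ ⇒ coefficient is 0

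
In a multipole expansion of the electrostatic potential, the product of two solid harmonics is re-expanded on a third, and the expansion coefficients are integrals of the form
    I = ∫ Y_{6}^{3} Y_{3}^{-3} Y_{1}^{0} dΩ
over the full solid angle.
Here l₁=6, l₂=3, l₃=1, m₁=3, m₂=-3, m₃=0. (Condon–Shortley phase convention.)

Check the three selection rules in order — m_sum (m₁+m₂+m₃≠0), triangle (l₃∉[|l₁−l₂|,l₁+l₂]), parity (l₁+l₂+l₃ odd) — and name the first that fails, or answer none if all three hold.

triangle

azimuthal sum: 3 − 3 + 0 = 0  ✓
l₃ must lie in [3,9]; have l₃=1  ✗
L = 6 + 3 + 1 = 10 (even)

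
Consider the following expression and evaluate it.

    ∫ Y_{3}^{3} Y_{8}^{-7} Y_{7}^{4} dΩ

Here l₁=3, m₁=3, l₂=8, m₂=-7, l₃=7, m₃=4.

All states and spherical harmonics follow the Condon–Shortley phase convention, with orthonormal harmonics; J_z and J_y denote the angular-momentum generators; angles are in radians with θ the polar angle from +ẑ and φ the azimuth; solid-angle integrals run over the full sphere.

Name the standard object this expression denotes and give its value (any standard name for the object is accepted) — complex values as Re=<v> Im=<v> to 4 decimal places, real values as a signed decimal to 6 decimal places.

Gaunt coefficient, +0.140692

This is a Gaunt coefficient — the integral of a triple product of spherical harmonics over the sphere.
Rules hold: Σm=0, L=18 even, 5≤7≤11.
N = 7·17·15 = 1785
Δ = 4!·2!·12!/19! = 1/5290740
Racah Σ t=1..3: t=1:−1/7257600 t=2:+1/2073600 t=3:−1/7257600 = 1/4838400
⇒ 3j(3 8 7; 0 0 0)² = 252/20995, sgn -1
Racah Σ t=0..0: t=0:+1/1916006400 = 1/1916006400
⇒ 3j(3 8 7; 3 -7 4)² = 15/1292, sgn -1
4πI² = N·(3j₀)²·(3jₘ)² = 19845/79781
I = +1·√(0.248743/4π) = 0.14069248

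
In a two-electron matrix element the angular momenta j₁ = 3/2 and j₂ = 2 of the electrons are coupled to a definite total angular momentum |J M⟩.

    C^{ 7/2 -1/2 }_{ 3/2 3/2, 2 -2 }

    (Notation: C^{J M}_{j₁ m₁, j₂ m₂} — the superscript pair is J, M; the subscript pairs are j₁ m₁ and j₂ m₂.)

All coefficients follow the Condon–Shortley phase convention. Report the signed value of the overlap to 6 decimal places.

triangle: 0!*3!*4!/8! = 144/40320
(j±m)!: 3!*0!*0!*4!*3!*4! = 20736
prefactor² = (2J+1)*Δ*N² = 20736/35
  k=0: +1/(0!*0!*0!*0!*3!*4!) = 1/144
Σ = 1/144  ⇒  CG² = 20736/35*(1/144)² = 1/35
CG = +√(1/35) = +0.169031

+√(1/35) = +0.169031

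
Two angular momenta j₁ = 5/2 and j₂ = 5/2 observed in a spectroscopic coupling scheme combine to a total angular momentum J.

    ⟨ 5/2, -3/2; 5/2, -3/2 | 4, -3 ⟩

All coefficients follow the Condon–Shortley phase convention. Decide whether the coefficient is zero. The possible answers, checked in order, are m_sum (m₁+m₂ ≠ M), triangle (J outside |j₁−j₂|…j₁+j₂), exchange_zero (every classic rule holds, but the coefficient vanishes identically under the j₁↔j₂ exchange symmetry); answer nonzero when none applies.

exchange_zero

m-sum: m₁+m₂ = -3/2+(-3/2) = -3, M = -3  ✓
triangle: |j₁−j₂| = 0 ≤ J = 4 ≤ j₁+j₂ = 5  ✓
exchange: j₁=j₂ and m₁=m₂, and (−1)^(j₁+j₂−J) = (−1)^1 = −1 forces ⟨j₁m₁;j₂m₂|JM⟩ = −⟨j₂m₂;j₁m₁|JM⟩ = −⟨j₁m₁;j₂m₂|JM⟩ ⇒ the coefficient vanishes identically
Racah sum check: Σ_k collapses to 0 ⇒ CG = 0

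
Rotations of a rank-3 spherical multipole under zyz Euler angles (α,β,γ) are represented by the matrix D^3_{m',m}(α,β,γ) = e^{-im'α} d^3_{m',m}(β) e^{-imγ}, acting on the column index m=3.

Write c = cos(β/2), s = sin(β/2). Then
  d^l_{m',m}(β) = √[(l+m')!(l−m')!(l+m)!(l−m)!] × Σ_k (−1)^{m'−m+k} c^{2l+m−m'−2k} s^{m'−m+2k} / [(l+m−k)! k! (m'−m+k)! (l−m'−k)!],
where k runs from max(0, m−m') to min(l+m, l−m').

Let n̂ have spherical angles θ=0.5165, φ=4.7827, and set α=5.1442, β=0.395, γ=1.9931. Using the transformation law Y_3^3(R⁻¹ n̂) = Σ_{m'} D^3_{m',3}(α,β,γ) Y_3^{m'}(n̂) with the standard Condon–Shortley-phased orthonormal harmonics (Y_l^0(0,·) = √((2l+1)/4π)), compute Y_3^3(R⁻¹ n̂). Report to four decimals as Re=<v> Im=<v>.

Need the full column D^3_{m',3} for m'=−3..3 at α=5.1442, β=0.3950, γ=1.9931.
cos(β/2)=0.980560, sin(β/2)=0.196219
d^3_{-3,3}: single k=6 term ⇒ +0.000057;  D = -0.000057-0.000002i
d^3_{-2,3}: single k=5 term ⇒ +0.000699;  D = -0.000274-0.000643i
d^3_{-1,3}: single k=4 term ⇒ +0.005520;  D = +0.003705-0.004092i
d^3_{0,3}: single k=3 term ⇒ +0.031854;  D = +0.030394+0.009532i
d^3_{1,3}: single k=2 term ⇒ +0.137855;  D = +0.017587+0.136729i
d^3_{2,3}: single k=1 term ⇒ +0.435699;  D = -0.369209+0.231340i
d^3_{3,3}: single k=0 term ⇒ +0.888885;  D = -0.743885-0.486571i
Y_3^{m'}(θ=0.5165,φ=4.7827) and Σ D·Y over m':
  (-0.0001-0.0000i)·(-0.0105-0.0491i)  (-0.0003-0.0006i)·(-0.2146+0.0304i)  (+0.0037-0.0041i)·(+0.0312+0.4427i)  (+0.0304+0.0095i)·(+0.2533+0.0000i)  (+0.0176+0.1367i)·(-0.0312+0.4427i)  (-0.3692+0.2313i)·(-0.2146-0.0304i)  (-0.7439-0.4866i)·(+0.0105-0.0491i)
Y_3^3(R⁻¹ n̂) = +0.003150+0.000586i

Re=0.0031 Im=0.0006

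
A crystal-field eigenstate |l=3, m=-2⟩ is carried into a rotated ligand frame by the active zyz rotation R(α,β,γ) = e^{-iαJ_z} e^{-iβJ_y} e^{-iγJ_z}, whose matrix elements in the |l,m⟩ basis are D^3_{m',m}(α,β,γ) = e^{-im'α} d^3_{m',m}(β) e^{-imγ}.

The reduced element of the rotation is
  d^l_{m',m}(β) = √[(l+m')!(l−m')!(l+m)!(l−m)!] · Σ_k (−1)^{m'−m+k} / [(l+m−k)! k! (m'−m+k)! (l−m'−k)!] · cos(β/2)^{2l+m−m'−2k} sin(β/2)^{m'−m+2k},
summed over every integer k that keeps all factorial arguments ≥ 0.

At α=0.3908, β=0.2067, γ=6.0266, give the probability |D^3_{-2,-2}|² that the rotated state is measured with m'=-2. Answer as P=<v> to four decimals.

P=0.8396

Split into d^3_{-2,-2}(β=0.2067) × two z-phases.
With c≡cos(β/2)=0.994664 and s≡sin(β/2)=0.103166, N=[1·120·1·120]^{1/2}=120.000000
Admissible k: 0..1 (factorial args all ≥0)
  k=0: (−1)^0·120.0000/(120)·0.9947^6·0.1032^0 = +0.968409
  k=1: (−1)^1·120.0000/(24)·0.9947^4·0.1032^2 = -0.052089
d^3_{-2,-2}(0.2067) = +0.968409 -0.052089 = +0.916319
|D^3_{-2,-2}|² = |d^3_{-2,-2}(β)|² = (+0.916319)² = 0.839641 (the z-rotation phases have unit modulus)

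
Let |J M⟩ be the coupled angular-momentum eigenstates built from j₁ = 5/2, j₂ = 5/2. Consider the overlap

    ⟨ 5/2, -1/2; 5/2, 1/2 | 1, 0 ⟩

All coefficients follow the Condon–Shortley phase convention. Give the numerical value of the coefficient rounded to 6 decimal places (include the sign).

√[3·4!1!1!/7! · 2!3!3!2!1!1!] = √(72/35)
  +(−1)^2/∏(2,2,1,1,0,0)! = 1/4  (running 1/4)
  +(−1)^3/∏(3,1,0,0,1,1)! = -1/6  (running 1/12)
⟨..|..⟩ = √(72/35)·(1/12) = +0.119523

+√(1/70) = +0.119523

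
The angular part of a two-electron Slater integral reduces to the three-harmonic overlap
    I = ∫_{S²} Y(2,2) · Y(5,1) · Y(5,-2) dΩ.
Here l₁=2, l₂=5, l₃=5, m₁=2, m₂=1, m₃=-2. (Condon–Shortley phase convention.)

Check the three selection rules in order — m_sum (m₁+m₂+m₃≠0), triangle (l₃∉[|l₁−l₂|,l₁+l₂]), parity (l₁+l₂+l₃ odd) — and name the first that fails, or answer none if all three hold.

m₁+m₂+m₃ = 2 + 1 − 2 = 1  ✗
triangle: |2−5|=3 ≤ l₃=5 ≤ 2+5=7
parity: l₁+l₂+l₃ = 12 is even

m_sum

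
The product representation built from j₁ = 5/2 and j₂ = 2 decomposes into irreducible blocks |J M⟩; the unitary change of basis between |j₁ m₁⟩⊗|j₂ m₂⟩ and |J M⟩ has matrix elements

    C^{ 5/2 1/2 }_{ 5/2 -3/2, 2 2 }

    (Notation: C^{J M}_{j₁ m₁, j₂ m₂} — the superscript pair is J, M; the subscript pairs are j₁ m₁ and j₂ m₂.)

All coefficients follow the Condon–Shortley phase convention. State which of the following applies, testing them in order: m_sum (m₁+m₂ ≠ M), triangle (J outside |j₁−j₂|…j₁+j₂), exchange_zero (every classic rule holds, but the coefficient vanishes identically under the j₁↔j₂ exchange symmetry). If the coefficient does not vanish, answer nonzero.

m-sum: m₁+m₂ = -3/2+2 = 1/2, M = 1/2  ✓
triangle: |j₁−j₂| = 1/2 ≤ J = 5/2 ≤ j₁+j₂ = 9/2  ✓
exchange: j₁≠j₂ or m₁≠m₂ — the exchange symmetry imposes no constraint here
value check: CG = +√(27/70) = +0.621059 ≠ 0

nonzero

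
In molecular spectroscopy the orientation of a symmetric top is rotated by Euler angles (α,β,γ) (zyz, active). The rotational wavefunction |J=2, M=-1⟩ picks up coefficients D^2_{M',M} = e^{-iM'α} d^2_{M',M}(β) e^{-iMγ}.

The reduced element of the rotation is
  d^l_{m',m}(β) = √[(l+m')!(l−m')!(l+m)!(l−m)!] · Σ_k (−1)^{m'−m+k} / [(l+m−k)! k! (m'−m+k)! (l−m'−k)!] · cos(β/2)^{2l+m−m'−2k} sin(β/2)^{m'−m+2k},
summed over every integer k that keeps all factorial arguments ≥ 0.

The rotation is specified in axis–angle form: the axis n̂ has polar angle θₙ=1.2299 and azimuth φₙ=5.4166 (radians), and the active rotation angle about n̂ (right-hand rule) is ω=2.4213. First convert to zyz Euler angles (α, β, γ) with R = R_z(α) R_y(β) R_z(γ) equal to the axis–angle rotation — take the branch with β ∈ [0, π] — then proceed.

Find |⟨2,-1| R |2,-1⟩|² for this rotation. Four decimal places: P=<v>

Axis–angle → zyz. n̂ = (sinθₙcosφₙ, sinθₙsinφₙ, cosθₙ) = (+0.610176, -0.718267, +0.334332), ω = 2.4213.
R = I cosω + sinω [n̂]ₓ + (1−cosω) n̂n̂ᵀ gives
  R = [-0.099460, -0.988205, -0.116440; -0.547151, +0.152056, -0.823107; +0.831104, -0.018156, -0.555821]
β = atan2(√(R₁₃²+R₂₃²), R₃₃) = 2.160147; α = atan2(R₂₃, R₁₃) mod 2π = 4.571857; γ = atan2(R₃₂, −R₃₁) mod 2π = 3.163435
First d^2_{-1,-1}(β=2.1601), then the phase factors e^{-i(-1)α} and e^{-i(-1)γ}:
Half-angle: c=0.471264, s=0.881992. N=√(1·6·1·6)=6.000000
The bounds max(0,m−m')=0 and min(l+m,l−m')=1 give 2 terms
  k=0: (−1)^0·6.0000/(6)·0.4713^4·0.8820^0 = +0.049324
  k=1: (−1)^1·6.0000/(2)·0.4713^2·0.8820^2 = -0.518297
d^2_{-1,-1}(2.1601) = +0.049324 -0.518297 = -0.468973
|D^2_{-1,-1}|² = |d^2_{-1,-1}(β)|² = (-0.468973)² = 0.219936 (the z-rotation phases have unit modulus)

P=0.2199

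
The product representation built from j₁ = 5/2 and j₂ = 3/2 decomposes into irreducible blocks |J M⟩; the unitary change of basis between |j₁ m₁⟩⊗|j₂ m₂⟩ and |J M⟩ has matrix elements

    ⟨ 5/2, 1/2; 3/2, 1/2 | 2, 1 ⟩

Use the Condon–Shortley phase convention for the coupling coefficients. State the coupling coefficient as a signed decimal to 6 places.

−√(25/84) ≈ -0.545545

j₁+j₂−J=2  J+j₁−j₂=3  J−j₁+j₂=1  j₁+j₂+J+1=7
(j₁±m₁, j₂±m₂, J±M) = (3,2,2,1,3,1)
P² = 12/7
sum k=1..2:
  [1] −1/2 = -1/2
  [2] +1/12 = 1/12
S = -5/12
C² = P²·S² = 25/84 ; C = -0.545545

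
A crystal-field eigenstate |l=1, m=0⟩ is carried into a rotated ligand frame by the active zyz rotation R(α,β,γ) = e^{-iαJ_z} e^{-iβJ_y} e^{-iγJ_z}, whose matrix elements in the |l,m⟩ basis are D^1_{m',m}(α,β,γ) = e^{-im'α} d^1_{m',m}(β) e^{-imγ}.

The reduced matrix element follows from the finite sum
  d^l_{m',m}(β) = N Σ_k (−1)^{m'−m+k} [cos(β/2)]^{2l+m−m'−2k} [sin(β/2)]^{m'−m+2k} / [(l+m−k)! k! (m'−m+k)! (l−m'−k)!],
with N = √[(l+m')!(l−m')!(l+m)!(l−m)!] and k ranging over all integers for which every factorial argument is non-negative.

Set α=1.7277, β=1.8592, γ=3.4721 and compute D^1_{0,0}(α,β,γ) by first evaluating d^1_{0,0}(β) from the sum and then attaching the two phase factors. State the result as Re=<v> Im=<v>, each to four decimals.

Re=-0.2844 Im=0.0000

First d^1_{0,0}(β=1.8592), then the phase factors e^{-i(0)α} and e^{-i(0)γ}:
With c≡cos(β/2)=0.598155 and s≡sin(β/2)=0.801381, N=[1·1·1·1]^{1/2}=1.000000
The bounds max(0,m−m')=0 and min(l+m,l−m')=1 give 2 terms
  k=0: (−1)^0·1.0000/(1)·0.5982^2·0.8014^0 = +0.357789
  k=1: (−1)^1·1.0000/(1)·0.5982^0·0.8014^2 = -0.642211
d^1_{0,0}(1.8592) = +0.357789 -0.642211 = -0.284422
Phases: e^{-i·(0)·1.7277}=+1.000000+0.000000i, e^{-i·(0)·3.4721}=+1.000000+0.000000i ⇒ D=-0.284422+0.000000i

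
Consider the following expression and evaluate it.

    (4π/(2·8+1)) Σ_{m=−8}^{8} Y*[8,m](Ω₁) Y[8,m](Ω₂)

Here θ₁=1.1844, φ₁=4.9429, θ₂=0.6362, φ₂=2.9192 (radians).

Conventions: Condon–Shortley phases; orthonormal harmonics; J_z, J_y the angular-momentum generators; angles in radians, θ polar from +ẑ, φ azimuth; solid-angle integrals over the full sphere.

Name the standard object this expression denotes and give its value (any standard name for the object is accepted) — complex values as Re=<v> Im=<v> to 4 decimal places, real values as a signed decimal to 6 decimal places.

This sum is the spherical-harmonic addition theorem: it equals the Legendre polynomial P_l(cos γ) of the angle γ between the two directions.
Summing Y*_{l m}(θ₁,φ₁)·Y_{l m}(θ₂,φ₂) over m ∈ [−8, 8]; prefactor 4π/(2·8+1) = 0.739198:
  [-8]  conj(Y_{8,-8})(Ω₁) = (-0.075386, 0.268941) ; Y_{8,-8}(Ω₂) = (-0.001656, 0.007831) ; Δ = (-0.001981, -0.001036)
  [-7]  conj(Y_{8,-7})(Ω₁) = (-0.454126, -0.019440) ; Y_{8,-7}(Ω₂) = (-0.000609, -0.043338) ; Δ = (-0.000566, 0.019693)
  [-6]  conj(Y_{8,-6})(Ω₁) = (-0.050149, -0.263990) ; Y_{8,-6}(Ω₂) = (0.033763, 0.140128) ; Δ = (0.035299, -0.015941)
  [-5]  conj(Y_{8,-5})(Ω₁) = (-0.166064, 0.073810) ; Y_{8,-5}(Ω₂) = (-0.143806, -0.291108) ; Δ = (0.045368, 0.037728)
  [-4]  conj(Y_{8,-4})(Ω₁) = (-0.207858, -0.274133) ; Y_{8,-4}(Ω₂) = (0.302301, 0.372893) ; Δ = (0.039387, -0.160379)
  [-3]  conj(Y_{8,-3})(Ω₁) = (-0.015703, 0.018966) ; Y_{8,-3}(Ω₂) = (-0.289814, -0.228278) ; Δ = (0.008880, -0.001912)
  [-2]  conj(Y_{8,-2})(Ω₁) = (-0.300397, -0.149214) ; Y_{8,-2}(Ω₂) = (-0.080184, -0.038219) ; Δ = (0.018384, 0.023445)
  [-1]  conj(Y_{8,-1})(Ω₁) = (0.009443, -0.040239) ; Y_{8,-1}(Ω₂) = (0.405481, 0.091693) ; Δ = (0.007519, -0.015450)
  [+0]  conj(Y_{8,0})(Ω₁) = (-0.326759, -0.000000) ; Y_{8,0}(Ω₂) = (-0.045070, 0.000000) ; Δ = (0.014727, 0.000000)
  [+1]  conj(Y_{8,1})(Ω₁) = (-0.009443, -0.040239) ; Y_{8,1}(Ω₂) = (-0.405481, 0.091693) ; Δ = (0.007519, 0.015450)
  [+2]  conj(Y_{8,2})(Ω₁) = (-0.300397, 0.149214) ; Y_{8,2}(Ω₂) = (-0.080184, 0.038219) ; Δ = (0.018384, -0.023445)
  [+3]  conj(Y_{8,3})(Ω₁) = (0.015703, 0.018966) ; Y_{8,3}(Ω₂) = (0.289814, -0.228278) ; Δ = (0.008880, 0.001912)
  [+4]  conj(Y_{8,4})(Ω₁) = (-0.207858, 0.274133) ; Y_{8,4}(Ω₂) = (0.302301, -0.372893) ; Δ = (0.039387, 0.160379)
  [+5]  conj(Y_{8,5})(Ω₁) = (0.166064, 0.073810) ; Y_{8,5}(Ω₂) = (0.143806, -0.291108) ; Δ = (0.045368, -0.037728)
  [+6]  conj(Y_{8,6})(Ω₁) = (-0.050149, 0.263990) ; Y_{8,6}(Ω₂) = (0.033763, -0.140128) ; Δ = (0.035299, 0.015941)
  [+7]  conj(Y_{8,7})(Ω₁) = (0.454126, -0.019440) ; Y_{8,7}(Ω₂) = (0.000609, -0.043338) ; Δ = (-0.000566, -0.019693)
  [+8]  conj(Y_{8,8})(Ω₁) = (-0.075386, -0.268941) ; Y_{8,8}(Ω₂) = (-0.001656, -0.007831) ; Δ = (-0.001981, 0.001036)
Σ over m = (0.319307, 0.000000); ×(4π/17) → (0.236031, 0.000000). Real part: 0.236031

Legendre polynomial (addition theorem), +0.236031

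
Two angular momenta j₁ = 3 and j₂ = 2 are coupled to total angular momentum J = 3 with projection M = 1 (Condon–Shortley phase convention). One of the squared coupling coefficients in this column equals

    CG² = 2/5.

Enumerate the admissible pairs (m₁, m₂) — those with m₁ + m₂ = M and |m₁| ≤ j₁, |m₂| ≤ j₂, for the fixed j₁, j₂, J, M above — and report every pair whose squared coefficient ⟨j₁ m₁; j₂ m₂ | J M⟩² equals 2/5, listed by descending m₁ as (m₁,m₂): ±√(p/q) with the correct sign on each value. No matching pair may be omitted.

(-1,2): +√(2/5)

Admissible pairs with m₁+m₂ = M = 1: (-1,2), (0,1), (1,0), (2,-1), (3,-2)
  (m₁,m₂)=(3,-2): CG² = 1/6, CG = +√(1/6)
  (m₁,m₂)=(2,-1): CG² = 1/4, CG = +√(1/4)
  (m₁,m₂)=(1,0): CG² = 3/20, CG = −√(3/20)
  (m₁,m₂)=(0,1): CG² = 1/30, CG = −√(1/30)
  (m₁,m₂)=(-1,2): CG² = 2/5, CG = +√(2/5)   ← matches the target
Pairs with CG² = 2/5: (-1,2): +√(2/5)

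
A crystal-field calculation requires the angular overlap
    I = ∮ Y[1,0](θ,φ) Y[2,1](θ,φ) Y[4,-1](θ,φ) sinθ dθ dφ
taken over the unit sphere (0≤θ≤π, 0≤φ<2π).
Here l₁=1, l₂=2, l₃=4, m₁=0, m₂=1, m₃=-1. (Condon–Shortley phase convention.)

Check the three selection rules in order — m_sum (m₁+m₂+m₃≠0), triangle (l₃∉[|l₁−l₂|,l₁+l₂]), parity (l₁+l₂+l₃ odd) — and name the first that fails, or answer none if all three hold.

Σmᵢ = 0  ✓
l₃∈[|l₁−l₂|,l₁+l₂]=[1,3] required, l₃=4 fails  ✗
Σlᵢ = 7 ⇒ odd

triangle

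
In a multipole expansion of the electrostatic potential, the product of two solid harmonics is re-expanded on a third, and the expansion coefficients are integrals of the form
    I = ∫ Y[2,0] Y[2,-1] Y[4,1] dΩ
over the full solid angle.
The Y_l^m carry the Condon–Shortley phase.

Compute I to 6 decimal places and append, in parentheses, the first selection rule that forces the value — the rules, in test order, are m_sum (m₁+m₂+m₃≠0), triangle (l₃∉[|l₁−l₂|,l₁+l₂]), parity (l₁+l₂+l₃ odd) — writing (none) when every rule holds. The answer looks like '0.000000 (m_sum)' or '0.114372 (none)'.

-0.220728 (none)

m-sum 0 ✓  L=8 even ✓  0≤4≤4 ✓
Π(2lᵢ+1) = 5×5×9 = 225
triangle coeff Δ(2,2,4) = 1/630
Σ_t [0,0]: t=0:+1/16 = 1/16
(3j)²=2/35 [(2 2 4; 0 0 0)], sign=+1
Σ_t [0,0]: t=0:+1/24 = 1/24
(3j)²=1/21 [(2 2 4; 0 -1 1)], sign=-1
⇒ 4πI² = 30/49
I = (-1)√(30/49/(4π)) = -0.22072812
No selection rule forces the value: the integral is nonzero (none).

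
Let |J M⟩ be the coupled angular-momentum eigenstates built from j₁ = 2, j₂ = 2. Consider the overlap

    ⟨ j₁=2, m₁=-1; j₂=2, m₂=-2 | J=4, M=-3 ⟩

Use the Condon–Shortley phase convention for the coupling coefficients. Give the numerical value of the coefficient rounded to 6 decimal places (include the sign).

triangle: 0!×4!×4!/9! = 576/362880
(j±m)!: 1!×3!×0!×4!×1!×7! = 725760
prefactor² = (2J+1)×Δ×N² = 10368
  k=0: +1/(0!×0!×3!×0!×1!×4!) = 1/144
Σ = 1/144  ⇒  CG² = 10368×(1/144)² = 1/2
CG = +√(1/2) = +0.707107

+0.707107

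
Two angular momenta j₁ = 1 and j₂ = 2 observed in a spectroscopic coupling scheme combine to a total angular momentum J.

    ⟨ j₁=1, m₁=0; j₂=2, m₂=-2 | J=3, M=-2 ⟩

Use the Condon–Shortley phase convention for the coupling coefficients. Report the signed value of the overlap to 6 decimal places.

+0.577350  (= +√(1/3))

j₁+j₂−J=0  J+j₁−j₂=2  J−j₁+j₂=4  j₁+j₂+J+1=7
(j₁±m₁, j₂±m₂, J±M) = (1,1,0,4,1,5)
P² = 192
sum k=0..0:
  [0] +1/24 = 1/24
S = 1/24
C² = P²·S² = 1/3 ; C = +0.577350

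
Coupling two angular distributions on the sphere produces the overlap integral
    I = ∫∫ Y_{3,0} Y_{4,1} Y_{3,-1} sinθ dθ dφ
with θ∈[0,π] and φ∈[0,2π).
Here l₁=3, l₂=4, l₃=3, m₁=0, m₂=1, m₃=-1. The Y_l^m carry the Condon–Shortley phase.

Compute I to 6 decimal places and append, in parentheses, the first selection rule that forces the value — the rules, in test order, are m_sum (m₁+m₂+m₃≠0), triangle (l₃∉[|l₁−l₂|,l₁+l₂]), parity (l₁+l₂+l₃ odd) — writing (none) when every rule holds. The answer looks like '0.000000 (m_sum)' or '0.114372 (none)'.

-0.099323 (none)

Rules hold: Σm=0, L=10 even, 1≤3≤7.
N = 7·9·7 = 441
Δ = 4!·2!·4!/11! = 1/34650
Racah Σ t=1..3: t=1:−1/72 t=2:+1/16 t=3:−1/72 = 5/144
⇒ 3j(3 4 3; 0 0 0)² = 2/77, sgn -1
Racah Σ t=1..3: t=1:−1/288 t=2:+1/24 t=3:−1/48 = 5/288
⇒ 3j(3 4 3; 0 1 -1)² = 5/462, sgn +1
4πI² = N·(3j₀)²·(3jₘ)² = 15/121
I = -1·√(0.123967/4π) = -0.09932258
No selection rule forces the value: the integral is nonzero (none).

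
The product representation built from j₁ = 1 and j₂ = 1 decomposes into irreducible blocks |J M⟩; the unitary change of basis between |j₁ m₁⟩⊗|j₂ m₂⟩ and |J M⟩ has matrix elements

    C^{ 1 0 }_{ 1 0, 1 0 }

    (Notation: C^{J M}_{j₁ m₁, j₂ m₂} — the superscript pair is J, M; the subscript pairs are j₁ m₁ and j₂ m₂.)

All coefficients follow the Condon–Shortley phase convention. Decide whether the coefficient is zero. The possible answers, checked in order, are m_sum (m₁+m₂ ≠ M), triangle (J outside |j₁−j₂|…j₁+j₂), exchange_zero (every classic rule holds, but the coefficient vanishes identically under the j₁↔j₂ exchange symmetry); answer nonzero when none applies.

exchange_zero

m-sum: m₁+m₂ = 0+0 = 0, M = 0  ✓
triangle: |j₁−j₂| = 0 ≤ J = 1 ≤ j₁+j₂ = 2  ✓
exchange: j₁=j₂ and m₁=m₂, and (−1)^(j₁+j₂−J) = (−1)^1 = −1 forces ⟨j₁m₁;j₂m₂|JM⟩ = −⟨j₂m₂;j₁m₁|JM⟩ = −⟨j₁m₁;j₂m₂|JM⟩ ⇒ the coefficient vanishes identically
Racah sum check: Σ_k collapses to 0 ⇒ CG = 0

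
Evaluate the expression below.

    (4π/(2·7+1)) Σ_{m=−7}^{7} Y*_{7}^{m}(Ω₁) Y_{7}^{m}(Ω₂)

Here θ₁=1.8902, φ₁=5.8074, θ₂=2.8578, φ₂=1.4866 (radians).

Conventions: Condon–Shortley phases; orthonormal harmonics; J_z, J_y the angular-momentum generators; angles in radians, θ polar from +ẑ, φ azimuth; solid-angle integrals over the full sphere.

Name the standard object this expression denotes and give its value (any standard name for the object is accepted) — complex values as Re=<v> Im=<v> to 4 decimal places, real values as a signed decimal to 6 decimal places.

Legendre polynomial (addition theorem), -0.293514

This sum is the spherical-harmonic addition theorem: it equals the Legendre polynomial P_l(cos γ) of the angle γ between the two directions.
Addition theorem: P_7(cos γ) = (4π/15) Σ_m Y*_{lm}(Ω₁) Y_{lm}(Ω₂), m = −7…7:
  [-7]  conj(Y_{7,-7})(Ω₁) = -0.341528+0.065295i ; Y_{7,-7}(Ω₂) = -0.000038+0.000056i ; Δ = +0.000009-0.000022i
  [-6]  conj(Y_{7,-6})(Ω₁) = +0.412700+0.121754i ; Y_{7,-6}(Ω₂) = +0.000757+0.000419i ; Δ = +0.000262+0.000265i
  [-5]  conj(Y_{7,-5})(Ω₁) = -0.057661-0.055097i ; Y_{7,-5}(Ω₂) = +0.002834-0.006329i ; Δ = -0.000512+0.000209i
  [-4]  conj(Y_{7,-4})(Ω₁) = -0.104962-0.304107i ; Y_{7,-4}(Ω₂) = -0.036704-0.012851i ; Δ = -0.000056+0.012511i
  [-3]  conj(Y_{7,-3})(Ω₁) = -0.028656+0.198402i ; Y_{7,-3}(Ω₂) = -0.038620+0.149630i ; Δ = -0.028580-0.011950i
  [-2]  conj(Y_{7,-2})(Ω₁) = -0.142510+0.199947i ; Y_{7,-2}(Ω₂) = +0.407253+0.069234i ; Δ = -0.071881+0.071563i
  [-1]  conj(Y_{7,-1})(Ω₁) = +0.210763-0.108599i ; Y_{7,-1}(Ω₂) = +0.052330-0.620053i ; Δ = -0.056308-0.136367i
  [+0]  conj(Y_{7,0})(Ω₁) = +0.220155-0.000000i ; Y_{7,0}(Ω₂) = -0.164540+0.000000i ; Δ = -0.036224+0.000000i
  [+1]  conj(Y_{7,1})(Ω₁) = -0.210763-0.108599i ; Y_{7,1}(Ω₂) = -0.052330-0.620053i ; Δ = -0.056308+0.136367i
  [+2]  conj(Y_{7,2})(Ω₁) = -0.142510-0.199947i ; Y_{7,2}(Ω₂) = +0.407253-0.069234i ; Δ = -0.071881-0.071563i
  [+3]  conj(Y_{7,3})(Ω₁) = +0.028656+0.198402i ; Y_{7,3}(Ω₂) = +0.038620+0.149630i ; Δ = -0.028580+0.011950i
  [+4]  conj(Y_{7,4})(Ω₁) = -0.104962+0.304107i ; Y_{7,4}(Ω₂) = -0.036704+0.012851i ; Δ = -0.000056-0.012511i
  [+5]  conj(Y_{7,5})(Ω₁) = +0.057661-0.055097i ; Y_{7,5}(Ω₂) = -0.002834-0.006329i ; Δ = -0.000512-0.000209i
  [+6]  conj(Y_{7,6})(Ω₁) = +0.412700-0.121754i ; Y_{7,6}(Ω₂) = +0.000757-0.000419i ; Δ = +0.000262-0.000265i
  [+7]  conj(Y_{7,7})(Ω₁) = +0.341528+0.065295i ; Y_{7,7}(Ω₂) = +0.000038+0.000056i ; Δ = +0.000009+0.000022i
Total Σ_m = -0.350356+0.000000i. Multiply by 0.837758: -0.293514+0.000000i. P_7(cos γ) = -0.293514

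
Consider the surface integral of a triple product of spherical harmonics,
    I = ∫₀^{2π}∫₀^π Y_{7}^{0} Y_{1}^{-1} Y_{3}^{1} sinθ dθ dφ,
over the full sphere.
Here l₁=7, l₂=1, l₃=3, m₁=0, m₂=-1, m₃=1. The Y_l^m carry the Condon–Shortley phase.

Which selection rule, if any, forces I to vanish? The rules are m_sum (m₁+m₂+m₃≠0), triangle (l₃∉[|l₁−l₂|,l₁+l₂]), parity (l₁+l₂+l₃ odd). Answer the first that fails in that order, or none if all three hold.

azimuthal sum: 0 − 1 + 1 = 0  ✓
l₃ must lie in [6,8]; have l₃=3  ✗
L = 7 + 1 + 3 = 11 (odd)

triangle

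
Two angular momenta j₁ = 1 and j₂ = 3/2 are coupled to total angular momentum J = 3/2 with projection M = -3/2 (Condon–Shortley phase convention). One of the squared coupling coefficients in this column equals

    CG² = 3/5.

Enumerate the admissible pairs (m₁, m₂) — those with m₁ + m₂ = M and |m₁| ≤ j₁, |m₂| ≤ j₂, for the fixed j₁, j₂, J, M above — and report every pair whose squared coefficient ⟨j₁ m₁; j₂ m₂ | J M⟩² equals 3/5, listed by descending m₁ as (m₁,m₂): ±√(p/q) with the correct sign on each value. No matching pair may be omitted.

Admissible pairs with m₁+m₂ = M = -3/2: (-1,-1/2), (0,-3/2)
  (m₁,m₂)=(0,-3/2): CG² = 3/5, CG = +√(3/5)   ← matches the target
  (m₁,m₂)=(-1,-1/2): CG² = 2/5, CG = −√(2/5)
Pairs with CG² = 3/5: (0,-3/2): +√(3/5)

(0,-3/2): +√(3/5)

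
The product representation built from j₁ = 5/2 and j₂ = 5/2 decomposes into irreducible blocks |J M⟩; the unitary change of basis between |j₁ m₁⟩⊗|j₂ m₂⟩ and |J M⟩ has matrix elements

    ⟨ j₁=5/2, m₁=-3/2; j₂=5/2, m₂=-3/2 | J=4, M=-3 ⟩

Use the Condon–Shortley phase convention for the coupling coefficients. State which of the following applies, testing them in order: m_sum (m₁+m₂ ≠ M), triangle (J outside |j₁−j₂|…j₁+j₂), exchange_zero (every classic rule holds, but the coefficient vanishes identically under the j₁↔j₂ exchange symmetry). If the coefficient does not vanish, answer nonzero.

exchange_zero

m-sum: m₁+m₂ = -3/2+(-3/2) = -3, M = -3  ✓
triangle: |j₁−j₂| = 0 ≤ J = 4 ≤ j₁+j₂ = 5  ✓
exchange: j₁=j₂ and m₁=m₂, and (−1)^(j₁+j₂−J) = (−1)^1 = −1 forces ⟨j₁m₁;j₂m₂|JM⟩ = −⟨j₂m₂;j₁m₁|JM⟩ = −⟨j₁m₁;j₂m₂|JM⟩ ⇒ the coefficient vanishes identically
Racah sum check: Σ_k collapses to 0 ⇒ CG = 0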